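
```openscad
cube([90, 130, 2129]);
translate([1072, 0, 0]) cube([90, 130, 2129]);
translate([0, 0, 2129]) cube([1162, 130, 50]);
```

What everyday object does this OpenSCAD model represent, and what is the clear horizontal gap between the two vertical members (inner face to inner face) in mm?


A door frame. The clear opening width is 982 mm.

Two 2129 mm tall posts with a header on top — a door frame. The left jamb is 90 mm wide at x = 0; the right jamb starts at x = 1072. The clear opening is 1072 − 90 = 982 mm.


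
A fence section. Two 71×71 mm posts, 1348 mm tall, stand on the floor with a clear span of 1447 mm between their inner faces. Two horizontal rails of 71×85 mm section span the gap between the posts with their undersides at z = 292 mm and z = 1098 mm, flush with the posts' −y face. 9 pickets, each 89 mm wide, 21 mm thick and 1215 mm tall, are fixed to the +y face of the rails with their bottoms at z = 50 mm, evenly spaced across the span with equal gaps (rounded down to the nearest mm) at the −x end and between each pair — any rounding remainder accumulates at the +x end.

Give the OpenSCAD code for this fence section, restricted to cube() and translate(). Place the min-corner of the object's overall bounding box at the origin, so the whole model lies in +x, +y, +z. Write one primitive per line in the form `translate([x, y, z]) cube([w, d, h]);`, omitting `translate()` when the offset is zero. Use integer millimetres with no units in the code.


cube([71, 71, 1348]);
translate([1518, 0, 0]) cube([71, 71, 1348]);
translate([71, 0, 292]) cube([1447, 71, 85]);
translate([71, 0, 1098]) cube([1447, 71, 85]);
translate([135, 71, 50]) cube([89, 21, 1215]);
translate([288, 71, 50]) cube([89, 21, 1215]);
translate([441, 71, 50]) cube([89, 21, 1215]);
translate([594, 71, 50]) cube([89, 21, 1215]);
translate([747, 71, 50]) cube([89, 21, 1215]);
translate([900, 71, 50]) cube([89, 21, 1215]);
translate([1053, 71, 50]) cube([89, 21, 1215]);
translate([1206, 71, 50]) cube([89, 21, 1215]);
translate([1359, 71, 50]) cube([89, 21, 1215]);


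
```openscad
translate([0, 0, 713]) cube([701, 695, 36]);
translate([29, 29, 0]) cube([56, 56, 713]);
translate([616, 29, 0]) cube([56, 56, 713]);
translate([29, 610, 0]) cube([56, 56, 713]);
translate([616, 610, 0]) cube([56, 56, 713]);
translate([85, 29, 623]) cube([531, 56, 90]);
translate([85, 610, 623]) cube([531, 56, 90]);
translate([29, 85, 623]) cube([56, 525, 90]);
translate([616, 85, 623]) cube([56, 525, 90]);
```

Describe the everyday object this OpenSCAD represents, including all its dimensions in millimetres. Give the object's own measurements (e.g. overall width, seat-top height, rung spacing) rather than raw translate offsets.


A rectangular dining table. The top is 701×695×36 mm with its upper surface at z = 749 mm. It stands on four 56×56 mm square legs, each inset 29 mm from the nearest pair of top edges, running from the floor to the underside of the top. Four apron rails, 56 mm thick and 90 mm tall, run between adjacent legs with their top edges flush with the underside of the top and their outer faces flush with the legs' outer faces.


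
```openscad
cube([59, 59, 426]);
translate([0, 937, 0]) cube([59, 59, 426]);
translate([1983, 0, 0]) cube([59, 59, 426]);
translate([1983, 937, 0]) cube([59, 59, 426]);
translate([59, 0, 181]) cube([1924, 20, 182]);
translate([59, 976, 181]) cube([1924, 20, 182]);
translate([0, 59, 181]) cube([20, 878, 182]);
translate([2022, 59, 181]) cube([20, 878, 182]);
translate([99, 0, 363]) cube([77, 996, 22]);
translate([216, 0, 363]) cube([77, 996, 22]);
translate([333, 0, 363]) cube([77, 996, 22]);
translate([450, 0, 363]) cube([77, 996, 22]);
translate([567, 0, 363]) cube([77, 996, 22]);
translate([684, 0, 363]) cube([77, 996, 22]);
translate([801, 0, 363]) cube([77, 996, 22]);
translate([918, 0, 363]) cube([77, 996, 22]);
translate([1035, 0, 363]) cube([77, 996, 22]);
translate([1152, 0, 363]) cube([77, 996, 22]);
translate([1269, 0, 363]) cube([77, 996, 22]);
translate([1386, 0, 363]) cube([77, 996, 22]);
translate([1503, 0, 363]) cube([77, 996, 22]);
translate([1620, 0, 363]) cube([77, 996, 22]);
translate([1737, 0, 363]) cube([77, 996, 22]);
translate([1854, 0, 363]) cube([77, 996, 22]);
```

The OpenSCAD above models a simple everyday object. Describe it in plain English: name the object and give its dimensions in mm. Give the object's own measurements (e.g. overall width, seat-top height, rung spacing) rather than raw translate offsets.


A bed frame 2042 mm long (x) by 996 mm wide (y). Four 59×59 mm corner posts, 426 mm tall, at the corners of the footprint. Four rails of 20 mm thickness and 182 mm height run between adjacent posts with their undersides at z = 181 mm, their outer faces flush with the outside of the frame (the two x-running rails run between the posts' inner faces; the two y-running rails run between the posts' inner faces). 16 slats, each 77 mm wide (x) and 22 mm thick, lie across the top of the two x-running rails, running the full 996 mm width of the frame in y; along x they sit between the end posts with a 40 mm gap after the −x posts and between neighbouring slats, leaving 52 mm before the +x posts.


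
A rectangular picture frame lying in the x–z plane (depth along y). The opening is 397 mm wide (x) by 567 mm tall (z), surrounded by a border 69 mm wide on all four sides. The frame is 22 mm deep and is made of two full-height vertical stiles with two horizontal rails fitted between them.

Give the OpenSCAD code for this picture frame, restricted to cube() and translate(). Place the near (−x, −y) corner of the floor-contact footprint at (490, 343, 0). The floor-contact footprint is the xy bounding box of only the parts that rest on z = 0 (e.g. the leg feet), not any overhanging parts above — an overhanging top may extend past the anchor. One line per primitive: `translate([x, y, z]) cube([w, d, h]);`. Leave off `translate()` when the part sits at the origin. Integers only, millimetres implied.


translate([490, 343, 0]) cube([69, 22, 705]);
translate([956, 343, 0]) cube([69, 22, 705]);
translate([559, 343, 0]) cube([397, 22, 69]);
translate([559, 343, 636]) cube([397, 22, 69]);


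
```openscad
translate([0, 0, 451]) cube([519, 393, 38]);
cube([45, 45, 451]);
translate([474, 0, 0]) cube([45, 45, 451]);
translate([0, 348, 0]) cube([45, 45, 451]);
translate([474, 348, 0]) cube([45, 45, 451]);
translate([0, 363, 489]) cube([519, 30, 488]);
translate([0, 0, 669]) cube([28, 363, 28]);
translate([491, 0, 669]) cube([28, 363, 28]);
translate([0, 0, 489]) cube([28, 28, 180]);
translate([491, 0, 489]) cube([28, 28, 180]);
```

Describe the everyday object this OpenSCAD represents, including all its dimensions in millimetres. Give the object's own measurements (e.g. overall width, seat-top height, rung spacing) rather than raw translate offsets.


A chair. The seat is a 519×393×38 mm slab with its top at z = 489 mm, on four 45×45 mm corner legs (flush with the seat edges, standing on z = 0). A flat backrest 30 mm thick, 488 mm tall, spans the full seat width and rises from the seat top along its +y edge, rear face flush with the rear of the seat. Two armrests of 28×28 mm section run along each side from the seat's front edge to the front of the backrest, top faces 208 mm above the seat top and outer faces flush with the seat's x-edges; a 28×28 mm post under the front of each armrest stands on the seat at the front corner.


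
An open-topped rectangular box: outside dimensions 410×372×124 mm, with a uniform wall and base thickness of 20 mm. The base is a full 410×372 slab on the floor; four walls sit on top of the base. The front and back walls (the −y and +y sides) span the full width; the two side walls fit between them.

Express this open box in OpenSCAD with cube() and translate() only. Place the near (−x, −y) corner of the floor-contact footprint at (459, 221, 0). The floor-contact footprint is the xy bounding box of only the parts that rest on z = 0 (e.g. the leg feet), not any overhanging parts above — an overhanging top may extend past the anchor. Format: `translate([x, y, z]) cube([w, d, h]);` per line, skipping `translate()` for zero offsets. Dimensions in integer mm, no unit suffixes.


translate([459, 221, 0]) cube([410, 372, 20]);
translate([459, 221, 20]) cube([410, 20, 104]);
translate([459, 573, 20]) cube([410, 20, 104]);
translate([459, 241, 20]) cube([20, 332, 104]);
translate([849, 241, 20]) cube([20, 332, 104]);


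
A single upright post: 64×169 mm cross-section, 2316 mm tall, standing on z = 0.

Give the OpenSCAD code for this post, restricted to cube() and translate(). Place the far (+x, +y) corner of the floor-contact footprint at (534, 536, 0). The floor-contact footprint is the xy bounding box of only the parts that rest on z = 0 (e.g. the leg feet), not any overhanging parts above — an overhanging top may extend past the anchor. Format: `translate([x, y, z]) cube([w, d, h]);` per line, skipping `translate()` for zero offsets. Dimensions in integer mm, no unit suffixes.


translate([470, 367, 0]) cube([64, 169, 2316]);


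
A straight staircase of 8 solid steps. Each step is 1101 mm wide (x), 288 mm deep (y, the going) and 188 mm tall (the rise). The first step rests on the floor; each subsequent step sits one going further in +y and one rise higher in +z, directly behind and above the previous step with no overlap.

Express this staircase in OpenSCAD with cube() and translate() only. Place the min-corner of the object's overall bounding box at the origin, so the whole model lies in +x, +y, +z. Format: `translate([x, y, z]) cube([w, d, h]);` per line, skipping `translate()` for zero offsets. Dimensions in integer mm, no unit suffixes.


cube([1101, 288, 188]);
translate([0, 288, 188]) cube([1101, 288, 188]);
translate([0, 576, 376]) cube([1101, 288, 188]);
translate([0, 864, 564]) cube([1101, 288, 188]);
translate([0, 1152, 752]) cube([1101, 288, 188]);
translate([0, 1440, 940]) cube([1101, 288, 188]);
translate([0, 1728, 1128]) cube([1101, 288, 188]);
translate([0, 2016, 1316]) cube([1101, 288, 188]);


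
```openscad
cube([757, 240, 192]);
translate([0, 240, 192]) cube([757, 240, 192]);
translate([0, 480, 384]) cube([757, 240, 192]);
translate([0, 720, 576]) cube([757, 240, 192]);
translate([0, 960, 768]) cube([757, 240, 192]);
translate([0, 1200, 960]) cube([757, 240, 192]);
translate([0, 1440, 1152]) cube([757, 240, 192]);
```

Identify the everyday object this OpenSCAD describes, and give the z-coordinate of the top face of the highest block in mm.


A staircase. The total rise is 1344 mm.

7 identical blocks, each offset up and back from the previous — a staircase. Each step is 192 mm tall and there are 7 of them, so the total rise is 7 × 192 = 1344 mm.


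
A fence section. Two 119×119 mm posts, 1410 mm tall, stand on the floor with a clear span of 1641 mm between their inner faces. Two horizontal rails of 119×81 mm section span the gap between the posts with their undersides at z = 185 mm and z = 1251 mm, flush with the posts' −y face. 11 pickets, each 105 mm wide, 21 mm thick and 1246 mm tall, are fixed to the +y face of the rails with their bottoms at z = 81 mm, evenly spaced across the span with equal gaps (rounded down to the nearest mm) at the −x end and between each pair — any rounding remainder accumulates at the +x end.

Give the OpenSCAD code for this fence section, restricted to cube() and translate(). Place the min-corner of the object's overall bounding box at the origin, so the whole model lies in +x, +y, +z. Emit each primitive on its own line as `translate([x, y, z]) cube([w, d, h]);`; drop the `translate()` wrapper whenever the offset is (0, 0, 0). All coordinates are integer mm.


cube([119, 119, 1410]);
translate([1760, 0, 0]) cube([119, 119, 1410]);
translate([119, 0, 185]) cube([1641, 119, 81]);
translate([119, 0, 1251]) cube([1641, 119, 81]);
translate([159, 119, 81]) cube([105, 21, 1246]);
translate([304, 119, 81]) cube([105, 21, 1246]);
translate([449, 119, 81]) cube([105, 21, 1246]);
translate([594, 119, 81]) cube([105, 21, 1246]);
translate([739, 119, 81]) cube([105, 21, 1246]);
translate([884, 119, 81]) cube([105, 21, 1246]);
translate([1029, 119, 81]) cube([105, 21, 1246]);
translate([1174, 119, 81]) cube([105, 21, 1246]);
translate([1319, 119, 81]) cube([105, 21, 1246]);
translate([1464, 119, 81]) cube([105, 21, 1246]);
translate([1609, 119, 81]) cube([105, 21, 1246]);


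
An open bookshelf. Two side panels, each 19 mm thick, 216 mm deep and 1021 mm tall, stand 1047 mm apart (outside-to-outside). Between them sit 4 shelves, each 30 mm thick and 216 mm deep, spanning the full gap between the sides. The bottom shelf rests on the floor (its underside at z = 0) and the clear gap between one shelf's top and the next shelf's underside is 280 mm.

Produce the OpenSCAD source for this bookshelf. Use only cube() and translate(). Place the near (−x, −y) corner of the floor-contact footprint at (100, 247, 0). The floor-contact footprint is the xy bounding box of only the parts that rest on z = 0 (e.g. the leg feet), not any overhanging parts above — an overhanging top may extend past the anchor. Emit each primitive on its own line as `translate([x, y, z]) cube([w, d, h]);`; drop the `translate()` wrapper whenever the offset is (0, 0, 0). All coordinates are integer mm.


translate([100, 247, 0]) cube([19, 216, 1021]);
translate([1128, 247, 0]) cube([19, 216, 1021]);
translate([119, 247, 0]) cube([1009, 216, 30]);
translate([119, 247, 310]) cube([1009, 216, 30]);
translate([119, 247, 620]) cube([1009, 216, 30]);
translate([119, 247, 930]) cube([1009, 216, 30]);


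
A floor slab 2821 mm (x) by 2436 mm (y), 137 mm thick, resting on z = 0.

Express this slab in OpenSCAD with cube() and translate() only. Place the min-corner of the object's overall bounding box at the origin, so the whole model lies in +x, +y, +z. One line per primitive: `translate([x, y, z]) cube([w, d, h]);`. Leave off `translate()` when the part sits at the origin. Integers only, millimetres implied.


cube([2821, 2436, 137]);


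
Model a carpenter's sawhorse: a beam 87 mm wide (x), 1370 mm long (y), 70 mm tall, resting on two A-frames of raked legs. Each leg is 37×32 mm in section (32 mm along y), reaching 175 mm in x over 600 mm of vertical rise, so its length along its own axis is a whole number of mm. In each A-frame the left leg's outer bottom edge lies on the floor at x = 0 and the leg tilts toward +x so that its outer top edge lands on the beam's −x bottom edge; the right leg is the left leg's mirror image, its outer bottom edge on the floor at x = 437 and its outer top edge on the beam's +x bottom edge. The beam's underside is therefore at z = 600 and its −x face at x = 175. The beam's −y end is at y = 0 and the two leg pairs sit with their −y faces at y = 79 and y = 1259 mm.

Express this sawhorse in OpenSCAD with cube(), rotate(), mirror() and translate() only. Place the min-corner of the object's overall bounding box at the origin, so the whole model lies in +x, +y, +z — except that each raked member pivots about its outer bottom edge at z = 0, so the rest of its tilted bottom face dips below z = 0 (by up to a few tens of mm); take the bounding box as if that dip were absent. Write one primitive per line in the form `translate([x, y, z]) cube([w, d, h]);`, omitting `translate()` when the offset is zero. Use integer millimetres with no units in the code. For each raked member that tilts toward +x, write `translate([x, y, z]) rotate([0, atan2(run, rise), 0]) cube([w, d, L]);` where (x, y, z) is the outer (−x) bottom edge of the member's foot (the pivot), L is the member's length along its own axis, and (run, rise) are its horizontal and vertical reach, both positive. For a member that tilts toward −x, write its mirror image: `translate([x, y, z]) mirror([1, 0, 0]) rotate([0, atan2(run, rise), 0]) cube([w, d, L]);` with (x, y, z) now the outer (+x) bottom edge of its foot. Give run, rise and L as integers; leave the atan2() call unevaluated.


// leg length = √(175² + 600²) = 625
// right-leg outer foot x = 2·175 + 87 = 437
// beam min-corner = (175, 0, 600)
translate([175, 0, 600]) cube([87, 1370, 70]);
translate([0, 79, 0]) rotate([0, atan2(175, 600), 0]) cube([37, 32, 625]);
translate([437, 79, 0]) mirror([1, 0, 0]) rotate([0, atan2(175, 600), 0]) cube([37, 32, 625]);
translate([0, 1259, 0]) rotate([0, atan2(175, 600), 0]) cube([37, 32, 625]);
translate([437, 1259, 0]) mirror([1, 0, 0]) rotate([0, atan2(175, 600), 0]) cube([37, 32, 625]);


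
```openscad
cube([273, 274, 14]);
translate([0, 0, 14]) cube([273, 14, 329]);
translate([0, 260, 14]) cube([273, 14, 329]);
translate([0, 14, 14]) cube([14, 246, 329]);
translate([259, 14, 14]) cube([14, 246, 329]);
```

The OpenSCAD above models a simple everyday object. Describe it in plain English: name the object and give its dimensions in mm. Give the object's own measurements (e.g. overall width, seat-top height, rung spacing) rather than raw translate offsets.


An open-topped rectangular box: outside dimensions 273×274×343 mm, with a uniform wall and base thickness of 14 mm. The base is a full 273×274 slab on the floor; four walls sit on top of the base. The front and back walls (the −y and +y sides) span the full width; the two side walls fit between them.


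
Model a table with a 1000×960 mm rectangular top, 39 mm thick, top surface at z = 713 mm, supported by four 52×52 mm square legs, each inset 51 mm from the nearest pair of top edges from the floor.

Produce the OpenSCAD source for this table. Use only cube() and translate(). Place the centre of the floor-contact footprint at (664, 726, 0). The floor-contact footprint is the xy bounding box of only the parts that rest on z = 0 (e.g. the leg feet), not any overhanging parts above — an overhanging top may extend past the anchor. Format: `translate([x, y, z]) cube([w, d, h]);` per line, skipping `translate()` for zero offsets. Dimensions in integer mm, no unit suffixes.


// leg_h = 713 - 39 = 674
translate([164, 246, 674]) cube([1000, 960, 39]);
translate([215, 297, 0]) cube([52, 52, 674]);
translate([1061, 297, 0]) cube([52, 52, 674]);
translate([215, 1103, 0]) cube([52, 52, 674]);
translate([1061, 1103, 0]) cube([52, 52, 674]);


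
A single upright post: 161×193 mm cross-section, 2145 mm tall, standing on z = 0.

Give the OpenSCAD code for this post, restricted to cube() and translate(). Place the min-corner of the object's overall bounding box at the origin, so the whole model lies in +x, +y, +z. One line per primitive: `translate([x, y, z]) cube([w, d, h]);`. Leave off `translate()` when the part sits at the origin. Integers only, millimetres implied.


cube([161, 193, 2145]);


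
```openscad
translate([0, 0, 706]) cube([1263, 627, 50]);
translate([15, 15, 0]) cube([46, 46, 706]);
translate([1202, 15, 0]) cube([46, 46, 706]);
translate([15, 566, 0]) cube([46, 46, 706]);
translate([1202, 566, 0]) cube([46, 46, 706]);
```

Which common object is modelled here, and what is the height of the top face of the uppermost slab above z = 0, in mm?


A table. The table height is 756 mm.

A 1263×627×50 slab sits at z = 706 on four 46 mm square posts — a table. The top surface is at 706 + 50 = 756 mm.


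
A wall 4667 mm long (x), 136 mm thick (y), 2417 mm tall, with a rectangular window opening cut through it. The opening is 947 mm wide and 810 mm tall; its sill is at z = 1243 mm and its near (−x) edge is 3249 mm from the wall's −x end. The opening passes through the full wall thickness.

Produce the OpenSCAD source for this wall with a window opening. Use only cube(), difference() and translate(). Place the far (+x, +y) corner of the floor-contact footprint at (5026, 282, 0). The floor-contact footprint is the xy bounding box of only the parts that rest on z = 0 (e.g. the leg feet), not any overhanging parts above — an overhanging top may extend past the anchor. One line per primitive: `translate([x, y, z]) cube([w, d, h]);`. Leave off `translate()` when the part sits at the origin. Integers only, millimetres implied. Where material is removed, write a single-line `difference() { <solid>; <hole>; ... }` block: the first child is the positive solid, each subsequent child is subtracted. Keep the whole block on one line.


difference() { translate([359, 146, 0]) cube([4667, 136, 2417]); translate([3608, 146, 1243]) cube([947, 136, 810]); }


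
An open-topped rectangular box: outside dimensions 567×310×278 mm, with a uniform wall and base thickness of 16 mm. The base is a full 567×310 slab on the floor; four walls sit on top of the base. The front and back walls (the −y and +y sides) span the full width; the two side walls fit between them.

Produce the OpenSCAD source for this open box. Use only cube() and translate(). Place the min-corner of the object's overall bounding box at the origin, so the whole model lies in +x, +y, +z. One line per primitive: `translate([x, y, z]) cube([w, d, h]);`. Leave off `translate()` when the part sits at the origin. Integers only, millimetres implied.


cube([567, 310, 16]);
translate([0, 0, 16]) cube([567, 16, 262]);
translate([0, 294, 16]) cube([567, 16, 262]);
translate([0, 16, 16]) cube([16, 278, 262]);
translate([551, 16, 16]) cube([16, 278, 262]);


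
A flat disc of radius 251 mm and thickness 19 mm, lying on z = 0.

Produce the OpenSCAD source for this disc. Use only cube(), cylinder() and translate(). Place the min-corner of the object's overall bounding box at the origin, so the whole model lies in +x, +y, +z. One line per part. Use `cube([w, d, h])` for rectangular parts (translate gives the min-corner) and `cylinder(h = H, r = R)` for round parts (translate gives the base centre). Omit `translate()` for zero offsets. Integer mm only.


translate([251, 251, 0]) cylinder(h = 19, r = 251);


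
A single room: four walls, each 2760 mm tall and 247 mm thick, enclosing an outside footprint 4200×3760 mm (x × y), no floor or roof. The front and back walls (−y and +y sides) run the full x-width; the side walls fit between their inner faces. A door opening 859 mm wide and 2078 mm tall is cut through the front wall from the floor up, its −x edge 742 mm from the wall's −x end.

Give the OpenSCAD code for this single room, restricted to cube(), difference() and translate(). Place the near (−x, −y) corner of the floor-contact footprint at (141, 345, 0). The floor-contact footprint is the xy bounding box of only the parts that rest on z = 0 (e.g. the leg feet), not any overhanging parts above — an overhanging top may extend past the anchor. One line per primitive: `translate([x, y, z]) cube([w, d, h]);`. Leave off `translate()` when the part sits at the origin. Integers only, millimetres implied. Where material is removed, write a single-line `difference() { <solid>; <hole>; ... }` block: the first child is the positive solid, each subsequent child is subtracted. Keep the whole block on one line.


difference() { translate([141, 345, 0]) cube([4200, 247, 2760]); translate([883, 345, 0]) cube([859, 247, 2078]); }
translate([141, 3858, 0]) cube([4200, 247, 2760]);
translate([141, 592, 0]) cube([247, 3266, 2760]);
translate([4094, 592, 0]) cube([247, 3266, 2760]);


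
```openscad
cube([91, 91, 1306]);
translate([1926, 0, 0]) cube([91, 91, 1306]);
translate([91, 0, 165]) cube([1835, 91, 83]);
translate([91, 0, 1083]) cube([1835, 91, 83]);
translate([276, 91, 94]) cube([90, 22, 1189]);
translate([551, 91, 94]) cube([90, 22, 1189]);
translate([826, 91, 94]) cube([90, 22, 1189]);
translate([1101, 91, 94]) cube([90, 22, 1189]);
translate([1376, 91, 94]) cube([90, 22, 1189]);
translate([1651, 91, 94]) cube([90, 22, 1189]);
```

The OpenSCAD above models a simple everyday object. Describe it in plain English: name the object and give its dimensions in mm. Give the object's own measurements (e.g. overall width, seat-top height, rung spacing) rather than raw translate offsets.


A fence section. Two 91×91 mm posts, 1306 mm tall, stand on the floor with a clear span of 1835 mm between their inner faces. Two horizontal rails of 91×83 mm section span the gap between the posts with their undersides at z = 165 mm and z = 1083 mm, flush with the posts' −y face. 6 pickets, each 90 mm wide, 22 mm thick and 1189 mm tall, are fixed to the +y face of the rails with their bottoms at z = 94 mm, spaced across the span with a 185 mm gap after the −x post and between neighbouring pickets and before the +x post.


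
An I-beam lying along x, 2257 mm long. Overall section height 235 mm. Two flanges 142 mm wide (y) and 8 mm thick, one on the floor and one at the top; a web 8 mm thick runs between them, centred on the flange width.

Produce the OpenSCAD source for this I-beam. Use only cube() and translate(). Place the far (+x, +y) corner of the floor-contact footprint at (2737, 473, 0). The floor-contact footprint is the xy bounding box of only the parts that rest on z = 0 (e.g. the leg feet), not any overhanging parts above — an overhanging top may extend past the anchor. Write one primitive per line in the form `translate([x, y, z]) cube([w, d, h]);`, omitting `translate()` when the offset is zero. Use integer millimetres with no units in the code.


translate([480, 331, 0]) cube([2257, 142, 8]);
translate([480, 398, 8]) cube([2257, 8, 219]);
translate([480, 331, 227]) cube([2257, 142, 8]);


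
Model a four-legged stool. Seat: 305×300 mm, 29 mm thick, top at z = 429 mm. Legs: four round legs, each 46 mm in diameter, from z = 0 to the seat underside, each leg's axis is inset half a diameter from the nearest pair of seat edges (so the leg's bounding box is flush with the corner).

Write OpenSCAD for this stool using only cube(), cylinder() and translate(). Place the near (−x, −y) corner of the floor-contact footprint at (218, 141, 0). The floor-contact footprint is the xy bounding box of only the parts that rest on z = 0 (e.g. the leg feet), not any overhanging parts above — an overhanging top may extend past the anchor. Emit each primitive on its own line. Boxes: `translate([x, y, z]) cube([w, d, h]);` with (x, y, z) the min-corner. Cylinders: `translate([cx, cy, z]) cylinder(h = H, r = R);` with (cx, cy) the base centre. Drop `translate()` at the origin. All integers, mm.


translate([218, 141, 400]) cube([305, 300, 29]);
translate([241, 164, 0]) cylinder(h = 400, r = 23);
translate([500, 164, 0]) cylinder(h = 400, r = 23);
translate([241, 418, 0]) cylinder(h = 400, r = 23);
translate([500, 418, 0]) cylinder(h = 400, r = 23);


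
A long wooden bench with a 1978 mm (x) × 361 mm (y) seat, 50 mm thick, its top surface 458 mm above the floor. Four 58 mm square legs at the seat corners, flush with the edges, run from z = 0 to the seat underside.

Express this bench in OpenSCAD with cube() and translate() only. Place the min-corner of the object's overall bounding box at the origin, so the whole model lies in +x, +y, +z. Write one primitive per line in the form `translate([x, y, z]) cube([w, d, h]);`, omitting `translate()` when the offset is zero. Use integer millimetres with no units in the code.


translate([0, 0, 408]) cube([1978, 361, 50]);
cube([58, 58, 408]);
translate([0, 303, 0]) cube([58, 58, 408]);
translate([1920, 0, 0]) cube([58, 58, 408]);
translate([1920, 303, 0]) cube([58, 58, 408]);


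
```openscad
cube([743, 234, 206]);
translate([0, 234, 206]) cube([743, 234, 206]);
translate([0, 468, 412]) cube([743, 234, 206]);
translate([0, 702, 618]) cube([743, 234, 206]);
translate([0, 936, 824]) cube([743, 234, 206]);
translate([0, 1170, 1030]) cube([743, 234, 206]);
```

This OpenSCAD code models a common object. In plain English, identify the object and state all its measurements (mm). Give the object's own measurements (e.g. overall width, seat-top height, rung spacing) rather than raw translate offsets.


A straight staircase of 6 solid steps. Each step is 743 mm wide (x), 234 mm deep (y, the going) and 206 mm tall (the rise). The first step rests on the floor; each subsequent step sits one going further in +y and one rise higher in +z, directly behind and above the previous step with no overlap.


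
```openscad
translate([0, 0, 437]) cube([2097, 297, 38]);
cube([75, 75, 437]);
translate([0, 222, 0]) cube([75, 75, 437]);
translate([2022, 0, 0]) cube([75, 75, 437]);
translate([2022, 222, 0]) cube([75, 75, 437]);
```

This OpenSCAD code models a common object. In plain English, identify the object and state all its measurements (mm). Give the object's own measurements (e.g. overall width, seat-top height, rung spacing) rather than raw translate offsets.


A bench: a 2097×297 mm seat slab, 38 mm thick, top at z = 475 mm, on four 75×75 mm square legs flush with the seat corners and standing on z = 0.


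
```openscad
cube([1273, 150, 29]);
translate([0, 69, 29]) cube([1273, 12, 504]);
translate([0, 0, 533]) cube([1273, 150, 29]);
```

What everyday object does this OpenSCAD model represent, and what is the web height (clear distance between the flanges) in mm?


An I-beam. The web height is 504 mm.

Two wide flanges with a thin centred web — an I-beam. Overall 562 mm minus two 29 mm flanges gives a web of 562 − 2·29 = 504 mm.


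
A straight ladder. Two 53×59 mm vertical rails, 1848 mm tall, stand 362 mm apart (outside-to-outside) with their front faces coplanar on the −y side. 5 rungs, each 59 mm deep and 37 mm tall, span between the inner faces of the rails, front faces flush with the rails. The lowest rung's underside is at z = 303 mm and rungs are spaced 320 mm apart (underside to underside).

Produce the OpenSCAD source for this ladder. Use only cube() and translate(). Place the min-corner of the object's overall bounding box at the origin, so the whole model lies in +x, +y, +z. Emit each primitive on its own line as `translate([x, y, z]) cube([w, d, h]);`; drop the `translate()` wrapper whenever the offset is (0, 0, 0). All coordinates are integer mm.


cube([53, 59, 1848]);
translate([309, 0, 0]) cube([53, 59, 1848]);
translate([53, 0, 303]) cube([256, 59, 37]);
translate([53, 0, 623]) cube([256, 59, 37]);
translate([53, 0, 943]) cube([256, 59, 37]);
translate([53, 0, 1263]) cube([256, 59, 37]);
translate([53, 0, 1583]) cube([256, 59, 37]);


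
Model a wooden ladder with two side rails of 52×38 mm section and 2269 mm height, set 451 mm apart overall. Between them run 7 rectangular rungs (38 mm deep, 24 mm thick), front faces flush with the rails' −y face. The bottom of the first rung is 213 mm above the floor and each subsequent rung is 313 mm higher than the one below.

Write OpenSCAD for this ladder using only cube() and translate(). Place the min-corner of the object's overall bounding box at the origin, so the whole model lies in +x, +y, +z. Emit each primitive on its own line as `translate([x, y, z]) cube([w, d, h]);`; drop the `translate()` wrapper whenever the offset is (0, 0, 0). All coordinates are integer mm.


cube([52, 38, 2269]);
translate([399, 0, 0]) cube([52, 38, 2269]);
translate([52, 0, 213]) cube([347, 38, 24]);
translate([52, 0, 526]) cube([347, 38, 24]);
translate([52, 0, 839]) cube([347, 38, 24]);
translate([52, 0, 1152]) cube([347, 38, 24]);
translate([52, 0, 1465]) cube([347, 38, 24]);
translate([52, 0, 1778]) cube([347, 38, 24]);
translate([52, 0, 2091]) cube([347, 38, 24]);


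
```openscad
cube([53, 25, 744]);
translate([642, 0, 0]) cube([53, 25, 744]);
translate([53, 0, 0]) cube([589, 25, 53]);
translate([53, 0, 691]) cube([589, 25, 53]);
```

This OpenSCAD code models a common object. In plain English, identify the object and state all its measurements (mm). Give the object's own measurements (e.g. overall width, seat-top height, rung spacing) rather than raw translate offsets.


A rectangular picture frame lying in the x–z plane (depth along y). The opening is 589 mm wide (x) by 638 mm tall (z), surrounded by a border 53 mm wide on all four sides. The frame is 25 mm deep and is made of two full-height vertical stiles with two horizontal rails fitted between them.


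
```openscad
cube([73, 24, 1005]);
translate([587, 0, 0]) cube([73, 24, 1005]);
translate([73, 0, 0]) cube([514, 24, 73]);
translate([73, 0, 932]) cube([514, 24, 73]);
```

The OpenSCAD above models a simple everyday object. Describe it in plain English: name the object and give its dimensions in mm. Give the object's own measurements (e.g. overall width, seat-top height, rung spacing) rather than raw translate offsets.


A rectangular picture frame lying in the x–z plane (depth along y). The opening is 514 mm wide (x) by 859 mm tall (z), surrounded by a border 73 mm wide on all four sides. The frame is 24 mm deep and is made of two full-height vertical stiles with two horizontal rails fitted between them.


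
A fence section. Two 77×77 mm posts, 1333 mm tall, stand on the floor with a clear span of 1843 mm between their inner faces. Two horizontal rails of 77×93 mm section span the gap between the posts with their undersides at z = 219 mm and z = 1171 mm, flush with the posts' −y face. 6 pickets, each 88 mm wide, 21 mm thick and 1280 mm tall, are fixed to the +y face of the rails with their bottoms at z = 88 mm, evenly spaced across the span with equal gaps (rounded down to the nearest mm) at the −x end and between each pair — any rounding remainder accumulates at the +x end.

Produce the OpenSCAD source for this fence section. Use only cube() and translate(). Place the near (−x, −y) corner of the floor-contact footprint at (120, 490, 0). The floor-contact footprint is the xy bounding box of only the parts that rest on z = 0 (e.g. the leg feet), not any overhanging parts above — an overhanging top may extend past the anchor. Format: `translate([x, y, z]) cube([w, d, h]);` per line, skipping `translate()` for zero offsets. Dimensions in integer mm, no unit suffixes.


translate([120, 490, 0]) cube([77, 77, 1333]);
translate([2040, 490, 0]) cube([77, 77, 1333]);
translate([197, 490, 219]) cube([1843, 77, 93]);
translate([197, 490, 1171]) cube([1843, 77, 93]);
translate([384, 567, 88]) cube([88, 21, 1280]);
translate([659, 567, 88]) cube([88, 21, 1280]);
translate([934, 567, 88]) cube([88, 21, 1280]);
translate([1209, 567, 88]) cube([88, 21, 1280]);
translate([1484, 567, 88]) cube([88, 21, 1280]);
translate([1759, 567, 88]) cube([88, 21, 1280]);


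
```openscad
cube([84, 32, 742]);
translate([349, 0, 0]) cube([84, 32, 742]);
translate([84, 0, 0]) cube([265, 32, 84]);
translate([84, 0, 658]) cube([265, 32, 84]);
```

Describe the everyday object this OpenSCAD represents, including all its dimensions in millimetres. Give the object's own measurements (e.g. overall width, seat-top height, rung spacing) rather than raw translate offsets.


A rectangular picture frame lying in the x–z plane (depth along y). The opening is 265 mm wide (x) by 574 mm tall (z), surrounded by a border 84 mm wide on all four sides. The frame is 32 mm deep and is made of two full-height vertical stiles with two horizontal rails fitted between them.


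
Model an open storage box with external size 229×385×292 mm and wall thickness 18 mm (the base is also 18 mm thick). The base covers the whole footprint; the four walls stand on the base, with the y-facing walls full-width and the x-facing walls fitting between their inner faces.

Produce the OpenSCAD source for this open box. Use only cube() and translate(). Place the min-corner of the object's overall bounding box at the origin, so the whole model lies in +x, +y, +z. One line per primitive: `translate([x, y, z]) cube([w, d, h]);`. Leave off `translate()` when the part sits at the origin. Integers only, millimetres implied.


cube([229, 385, 18]);
translate([0, 0, 18]) cube([229, 18, 274]);
translate([0, 367, 18]) cube([229, 18, 274]);
translate([0, 18, 18]) cube([18, 349, 274]);
translate([211, 18, 18]) cube([18, 349, 274]);


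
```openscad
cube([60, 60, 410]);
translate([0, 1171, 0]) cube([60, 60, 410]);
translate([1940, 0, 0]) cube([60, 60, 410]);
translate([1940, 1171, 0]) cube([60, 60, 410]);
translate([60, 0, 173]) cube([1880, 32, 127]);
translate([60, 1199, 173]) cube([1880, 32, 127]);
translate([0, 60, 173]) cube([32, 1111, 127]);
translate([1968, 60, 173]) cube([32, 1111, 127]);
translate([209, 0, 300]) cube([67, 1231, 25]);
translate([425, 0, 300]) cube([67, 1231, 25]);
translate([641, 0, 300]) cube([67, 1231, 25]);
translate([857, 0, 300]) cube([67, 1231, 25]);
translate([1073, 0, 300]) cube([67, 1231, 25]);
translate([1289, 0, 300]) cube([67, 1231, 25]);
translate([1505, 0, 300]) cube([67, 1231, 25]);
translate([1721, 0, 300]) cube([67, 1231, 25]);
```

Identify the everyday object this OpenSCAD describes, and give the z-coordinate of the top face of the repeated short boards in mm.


A bed frame. The slat-top height is 325 mm.

Four posts, four rails, and a row of slats — a bed frame. Slats sit on the rails at z = 173 + 127 = 300; with slat thickness 25, the top is 325 mm.


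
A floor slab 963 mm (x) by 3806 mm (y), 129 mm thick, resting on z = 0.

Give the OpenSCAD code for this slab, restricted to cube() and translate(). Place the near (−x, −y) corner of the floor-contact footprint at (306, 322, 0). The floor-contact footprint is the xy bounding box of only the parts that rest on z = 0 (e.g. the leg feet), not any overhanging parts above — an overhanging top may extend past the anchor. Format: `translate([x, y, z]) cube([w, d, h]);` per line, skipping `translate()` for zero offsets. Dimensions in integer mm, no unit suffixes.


translate([306, 322, 0]) cube([963, 3806, 129]);


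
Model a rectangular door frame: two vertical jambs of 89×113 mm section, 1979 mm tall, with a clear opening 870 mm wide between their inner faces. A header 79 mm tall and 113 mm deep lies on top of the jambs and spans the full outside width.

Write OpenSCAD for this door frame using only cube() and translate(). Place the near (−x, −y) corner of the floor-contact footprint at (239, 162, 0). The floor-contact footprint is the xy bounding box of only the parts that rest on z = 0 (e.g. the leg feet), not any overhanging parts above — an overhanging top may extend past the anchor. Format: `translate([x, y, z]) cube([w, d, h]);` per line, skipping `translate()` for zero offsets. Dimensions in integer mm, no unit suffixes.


translate([239, 162, 0]) cube([89, 113, 1979]);
translate([1198, 162, 0]) cube([89, 113, 1979]);
translate([239, 162, 1979]) cube([1048, 113, 79]);


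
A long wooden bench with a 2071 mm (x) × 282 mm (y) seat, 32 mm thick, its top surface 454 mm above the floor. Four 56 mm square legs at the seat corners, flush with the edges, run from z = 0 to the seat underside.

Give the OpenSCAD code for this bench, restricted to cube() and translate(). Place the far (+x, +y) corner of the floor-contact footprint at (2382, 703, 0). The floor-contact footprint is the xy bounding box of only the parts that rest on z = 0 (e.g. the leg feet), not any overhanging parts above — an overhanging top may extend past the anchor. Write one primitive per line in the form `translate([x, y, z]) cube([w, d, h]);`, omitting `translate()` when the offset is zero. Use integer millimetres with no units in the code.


translate([311, 421, 422]) cube([2071, 282, 32]);
translate([311, 421, 0]) cube([56, 56, 422]);
translate([311, 647, 0]) cube([56, 56, 422]);
translate([2326, 421, 0]) cube([56, 56, 422]);
translate([2326, 647, 0]) cube([56, 56, 422]);


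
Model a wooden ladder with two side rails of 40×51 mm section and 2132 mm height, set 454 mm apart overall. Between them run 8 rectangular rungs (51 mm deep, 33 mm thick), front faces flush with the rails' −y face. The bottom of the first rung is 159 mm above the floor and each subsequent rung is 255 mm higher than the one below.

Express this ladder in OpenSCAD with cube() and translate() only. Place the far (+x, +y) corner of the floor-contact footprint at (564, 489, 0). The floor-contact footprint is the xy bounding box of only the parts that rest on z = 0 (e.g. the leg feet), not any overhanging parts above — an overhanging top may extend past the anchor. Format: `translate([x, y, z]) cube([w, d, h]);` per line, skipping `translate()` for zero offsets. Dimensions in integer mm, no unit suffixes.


// rung span = 454 - 2*40 = 374
// rung[k] z = 159 + k*255
translate([110, 438, 0]) cube([40, 51, 2132]);
translate([524, 438, 0]) cube([40, 51, 2132]);
translate([150, 438, 159]) cube([374, 51, 33]);
translate([150, 438, 414]) cube([374, 51, 33]);
translate([150, 438, 669]) cube([374, 51, 33]);
translate([150, 438, 924]) cube([374, 51, 33]);
translate([150, 438, 1179]) cube([374, 51, 33]);
translate([150, 438, 1434]) cube([374, 51, 33]);
translate([150, 438, 1689]) cube([374, 51, 33]);
translate([150, 438, 1944]) cube([374, 51, 33]);
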